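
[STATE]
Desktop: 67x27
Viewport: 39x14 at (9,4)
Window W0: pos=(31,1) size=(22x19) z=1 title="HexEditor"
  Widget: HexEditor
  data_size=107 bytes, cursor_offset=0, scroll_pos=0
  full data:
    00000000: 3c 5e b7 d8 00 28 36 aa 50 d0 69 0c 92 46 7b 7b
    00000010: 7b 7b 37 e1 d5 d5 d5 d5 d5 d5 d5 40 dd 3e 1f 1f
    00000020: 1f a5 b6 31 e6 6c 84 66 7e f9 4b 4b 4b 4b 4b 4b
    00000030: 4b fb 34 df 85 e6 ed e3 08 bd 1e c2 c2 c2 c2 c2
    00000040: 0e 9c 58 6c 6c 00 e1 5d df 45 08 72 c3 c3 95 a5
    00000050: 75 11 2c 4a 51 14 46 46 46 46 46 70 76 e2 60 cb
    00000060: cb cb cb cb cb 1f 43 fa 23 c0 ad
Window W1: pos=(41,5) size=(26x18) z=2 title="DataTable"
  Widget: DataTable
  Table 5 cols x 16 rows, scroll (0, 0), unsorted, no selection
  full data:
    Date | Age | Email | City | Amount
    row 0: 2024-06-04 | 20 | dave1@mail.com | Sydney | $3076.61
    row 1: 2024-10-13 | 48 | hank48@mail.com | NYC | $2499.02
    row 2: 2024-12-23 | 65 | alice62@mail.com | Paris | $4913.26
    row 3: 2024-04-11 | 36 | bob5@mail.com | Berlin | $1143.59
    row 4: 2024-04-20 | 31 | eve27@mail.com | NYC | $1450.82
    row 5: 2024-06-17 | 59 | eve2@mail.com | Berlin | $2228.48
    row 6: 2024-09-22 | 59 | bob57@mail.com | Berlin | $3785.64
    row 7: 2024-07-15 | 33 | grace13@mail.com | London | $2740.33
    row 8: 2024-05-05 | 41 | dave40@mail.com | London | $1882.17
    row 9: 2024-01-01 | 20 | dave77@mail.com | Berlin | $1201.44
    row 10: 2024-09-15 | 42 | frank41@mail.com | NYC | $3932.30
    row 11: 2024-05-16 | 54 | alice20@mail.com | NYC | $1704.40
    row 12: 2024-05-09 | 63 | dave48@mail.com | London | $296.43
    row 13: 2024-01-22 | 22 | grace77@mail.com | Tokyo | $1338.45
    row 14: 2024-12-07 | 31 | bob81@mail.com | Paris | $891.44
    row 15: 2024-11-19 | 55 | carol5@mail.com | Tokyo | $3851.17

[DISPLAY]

                      ┃00000000  3C 5e 
                      ┃00000010 ┏━━━━━━
                      ┃00000020 ┃ DataT
                      ┃00000030 ┠──────
                      ┃00000040 ┃Date  
                      ┃00000050 ┃──────
                      ┃00000060 ┃2024-0
                      ┃         ┃2024-1
                      ┃         ┃2024-1
                      ┃         ┃2024-0
                      ┃         ┃2024-0
                      ┃         ┃2024-0
                      ┃         ┃2024-0
                      ┃         ┃2024-0


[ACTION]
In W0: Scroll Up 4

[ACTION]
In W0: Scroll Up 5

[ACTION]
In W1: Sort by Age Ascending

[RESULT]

                      ┃00000000  3C 5e 
                      ┃00000010 ┏━━━━━━
                      ┃00000020 ┃ DataT
                      ┃00000030 ┠──────
                      ┃00000040 ┃Date  
                      ┃00000050 ┃──────
                      ┃00000060 ┃2024-0
                      ┃         ┃2024-0
                      ┃         ┃2024-0
                      ┃         ┃2024-0
                      ┃         ┃2024-1
                      ┃         ┃2024-0
                      ┃         ┃2024-0
                      ┃         ┃2024-0


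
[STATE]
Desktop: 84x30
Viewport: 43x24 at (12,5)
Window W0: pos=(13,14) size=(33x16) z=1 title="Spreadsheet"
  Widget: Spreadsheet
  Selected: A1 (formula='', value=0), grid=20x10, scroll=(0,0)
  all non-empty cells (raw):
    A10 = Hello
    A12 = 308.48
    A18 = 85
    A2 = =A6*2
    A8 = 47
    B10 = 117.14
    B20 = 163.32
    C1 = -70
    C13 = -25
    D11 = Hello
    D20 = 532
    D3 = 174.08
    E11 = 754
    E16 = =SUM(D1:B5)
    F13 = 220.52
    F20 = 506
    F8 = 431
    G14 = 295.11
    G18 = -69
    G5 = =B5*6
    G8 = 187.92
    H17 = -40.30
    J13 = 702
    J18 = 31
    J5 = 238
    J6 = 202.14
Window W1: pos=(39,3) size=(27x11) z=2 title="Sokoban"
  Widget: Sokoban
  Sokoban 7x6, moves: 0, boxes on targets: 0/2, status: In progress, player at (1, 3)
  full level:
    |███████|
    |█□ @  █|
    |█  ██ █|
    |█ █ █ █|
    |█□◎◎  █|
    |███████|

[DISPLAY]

                           ┠───────────────
                           ┃███████        
                           ┃█□ @  █        
                           ┃█  ██ █        
                           ┃█ █ █ █        
                           ┃█□◎◎  █        
                           ┃███████        
                           ┃Moves: 0  0/2  
                           ┗━━━━━━━━━━━━━━━
 ┏━━━━━━━━━━━━━━━━━━━━━━━━━━━━━━━┓         
 ┃ Spreadsheet                   ┃         
 ┠───────────────────────────────┨         
 ┃A1:                            ┃         
 ┃       A       B       C       ┃         
 ┃-------------------------------┃         
 ┃  1      [0]       0     -70   ┃         
 ┃  2        0       0       0   ┃         
 ┃  3        0       0       0  1┃         
 ┃  4        0       0       0   ┃         
 ┃  5        0       0       0   ┃         
 ┃  6        0       0       0   ┃         
 ┃  7        0       0       0   ┃         
 ┃  8       47       0       0   ┃         
 ┃  9        0       0       0   ┃         


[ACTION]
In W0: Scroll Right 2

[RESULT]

                           ┠───────────────
                           ┃███████        
                           ┃█□ @  █        
                           ┃█  ██ █        
                           ┃█ █ █ █        
                           ┃█□◎◎  █        
                           ┃███████        
                           ┃Moves: 0  0/2  
                           ┗━━━━━━━━━━━━━━━
 ┏━━━━━━━━━━━━━━━━━━━━━━━━━━━━━━━┓         
 ┃ Spreadsheet                   ┃         
 ┠───────────────────────────────┨         
 ┃A1:                            ┃         
 ┃       C       D       E       ┃         
 ┃-------------------------------┃         
 ┃  1      -70       0       0   ┃         
 ┃  2        0       0       0   ┃         
 ┃  3        0  174.08       0   ┃         
 ┃  4        0       0       0   ┃         
 ┃  5        0       0       0   ┃         
 ┃  6        0       0       0   ┃         
 ┃  7        0       0       0   ┃         
 ┃  8        0       0       0   ┃         
 ┃  9        0       0       0   ┃         


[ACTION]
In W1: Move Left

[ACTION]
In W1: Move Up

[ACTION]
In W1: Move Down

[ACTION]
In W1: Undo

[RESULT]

                           ┠───────────────
                           ┃███████        
                           ┃█□@   █        
                           ┃█  ██ █        
                           ┃█ █ █ █        
                           ┃█□◎◎  █        
                           ┃███████        
                           ┃Moves: 1  0/2  
                           ┗━━━━━━━━━━━━━━━
 ┏━━━━━━━━━━━━━━━━━━━━━━━━━━━━━━━┓         
 ┃ Spreadsheet                   ┃         
 ┠───────────────────────────────┨         
 ┃A1:                            ┃         
 ┃       C       D       E       ┃         
 ┃-------------------------------┃         
 ┃  1      -70       0       0   ┃         
 ┃  2        0       0       0   ┃         
 ┃  3        0  174.08       0   ┃         
 ┃  4        0       0       0   ┃         
 ┃  5        0       0       0   ┃         
 ┃  6        0       0       0   ┃         
 ┃  7        0       0       0   ┃         
 ┃  8        0       0       0   ┃         
 ┃  9        0       0       0   ┃         


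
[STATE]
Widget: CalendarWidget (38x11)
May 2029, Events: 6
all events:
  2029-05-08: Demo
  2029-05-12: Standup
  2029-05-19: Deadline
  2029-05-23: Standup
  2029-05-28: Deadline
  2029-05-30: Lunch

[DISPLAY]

               May 2029               
Mo Tu We Th Fr Sa Su                  
    1  2  3  4  5  6                  
 7  8*  9 10 11 12* 13                
14 15 16 17 18 19* 20                 
21 22 23* 24 25 26 27                 
28* 29 30* 31                         
                                      
                                      
                                      
                                      


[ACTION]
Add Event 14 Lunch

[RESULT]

               May 2029               
Mo Tu We Th Fr Sa Su                  
    1  2  3  4  5  6                  
 7  8*  9 10 11 12* 13                
14* 15 16 17 18 19* 20                
21 22 23* 24 25 26 27                 
28* 29 30* 31                         
                                      
                                      
                                      
                                      


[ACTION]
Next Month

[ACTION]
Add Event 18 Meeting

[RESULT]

              June 2029               
Mo Tu We Th Fr Sa Su                  
             1  2  3                  
 4  5  6  7  8  9 10                  
11 12 13 14 15 16 17                  
18* 19 20 21 22 23 24                 
25 26 27 28 29 30                     
                                      
                                      
                                      
                                      


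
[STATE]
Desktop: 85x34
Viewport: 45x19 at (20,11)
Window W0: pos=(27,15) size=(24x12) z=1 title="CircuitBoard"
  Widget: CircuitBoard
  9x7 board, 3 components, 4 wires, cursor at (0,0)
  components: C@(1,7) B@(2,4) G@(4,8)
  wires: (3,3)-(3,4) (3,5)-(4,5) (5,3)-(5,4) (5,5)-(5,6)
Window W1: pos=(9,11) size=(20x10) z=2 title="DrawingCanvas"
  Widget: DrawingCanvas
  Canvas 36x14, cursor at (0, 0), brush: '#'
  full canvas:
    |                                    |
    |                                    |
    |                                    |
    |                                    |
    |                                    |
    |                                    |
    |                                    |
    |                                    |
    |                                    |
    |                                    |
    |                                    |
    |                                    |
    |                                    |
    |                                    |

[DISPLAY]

━━━━━━━━┓                                    
nvas    ┃                                    
────────┨                                    
        ┃                                    
        ┃━━━━━━━━━━━━━━━━━━━━━┓              
        ┃CircuitBoard         ┃              
        ┃─────────────────────┨              
        ┃  0 1 2 3 4 5 6 7 8  ┃              
        ┃  [.]                ┃              
━━━━━━━━┛                     ┃              
       ┃1                     ┃              
       ┃                      ┃              
       ┃2                   B ┃              
       ┃                      ┃              
       ┃3               · ─ · ┃              
       ┗━━━━━━━━━━━━━━━━━━━━━━┛              
                                             
                                             
                                             


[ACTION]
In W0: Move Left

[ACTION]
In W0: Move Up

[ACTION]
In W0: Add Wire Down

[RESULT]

━━━━━━━━┓                                    
nvas    ┃                                    
────────┨                                    
        ┃                                    
        ┃━━━━━━━━━━━━━━━━━━━━━┓              
        ┃CircuitBoard         ┃              
        ┃─────────────────────┨              
        ┃  0 1 2 3 4 5 6 7 8  ┃              
        ┃  [.]                ┃              
━━━━━━━━┛   │                 ┃              
       ┃1   ·                 ┃              
       ┃                      ┃              
       ┃2                   B ┃              
       ┃                      ┃              
       ┃3               · ─ · ┃              
       ┗━━━━━━━━━━━━━━━━━━━━━━┛              
                                             
                                             
                                             


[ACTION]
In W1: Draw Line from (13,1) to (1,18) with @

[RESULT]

━━━━━━━━┓                                    
nvas    ┃                                    
────────┨                                    
        ┃                                    
        ┃━━━━━━━━━━━━━━━━━━━━━┓              
      @@┃CircuitBoard         ┃              
     @  ┃─────────────────────┨              
    @   ┃  0 1 2 3 4 5 6 7 8  ┃              
  @@    ┃  [.]                ┃              
━━━━━━━━┛   │                 ┃              
       ┃1   ·                 ┃              
       ┃                      ┃              
       ┃2                   B ┃              
       ┃                      ┃              
       ┃3               · ─ · ┃              
       ┗━━━━━━━━━━━━━━━━━━━━━━┛              
                                             
                                             
                                             


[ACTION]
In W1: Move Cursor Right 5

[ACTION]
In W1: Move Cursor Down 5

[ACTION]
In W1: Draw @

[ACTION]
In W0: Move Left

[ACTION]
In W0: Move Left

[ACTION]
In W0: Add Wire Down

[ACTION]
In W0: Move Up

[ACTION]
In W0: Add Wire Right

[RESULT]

━━━━━━━━┓                                    
nvas    ┃                                    
────────┨                                    
        ┃                                    
        ┃━━━━━━━━━━━━━━━━━━━━━┓              
      @@┃CircuitBoard         ┃              
     @  ┃─────────────────────┨              
    @   ┃  0 1 2 3 4 5 6 7 8  ┃              
  @@    ┃  [.]─ ·             ┃              
━━━━━━━━┛   │                 ┃              
       ┃1   ·                 ┃              
       ┃                      ┃              
       ┃2                   B ┃              
       ┃                      ┃              
       ┃3               · ─ · ┃              
       ┗━━━━━━━━━━━━━━━━━━━━━━┛              
                                             
                                             
                                             


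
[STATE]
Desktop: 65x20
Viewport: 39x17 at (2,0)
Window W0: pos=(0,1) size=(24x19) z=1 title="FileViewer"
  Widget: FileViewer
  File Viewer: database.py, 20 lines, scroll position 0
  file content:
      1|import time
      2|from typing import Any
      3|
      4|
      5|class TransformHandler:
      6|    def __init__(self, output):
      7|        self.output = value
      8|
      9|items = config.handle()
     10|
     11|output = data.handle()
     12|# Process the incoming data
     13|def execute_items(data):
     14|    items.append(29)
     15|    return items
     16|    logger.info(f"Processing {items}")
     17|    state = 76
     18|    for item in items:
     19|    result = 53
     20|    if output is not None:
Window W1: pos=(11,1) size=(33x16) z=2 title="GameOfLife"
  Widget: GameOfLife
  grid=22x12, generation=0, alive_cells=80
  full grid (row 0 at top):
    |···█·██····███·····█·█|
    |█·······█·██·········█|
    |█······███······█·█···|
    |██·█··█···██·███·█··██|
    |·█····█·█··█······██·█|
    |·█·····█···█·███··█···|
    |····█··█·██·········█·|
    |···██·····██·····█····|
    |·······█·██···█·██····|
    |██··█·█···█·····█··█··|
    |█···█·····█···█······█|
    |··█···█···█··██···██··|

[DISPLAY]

                                       
━━━━━━━━━┏━━━━━━━━━━━━━━━━━━━━━━━━━━━━━
FileViewe┃ GameOfLife                  
─────────┠─────────────────────────────
mport tim┃Gen: 0                       
rom typin┃···█·██····███·····█·█       
         ┃█·······█·██·········█       
         ┃█······███······█·█···       
lass Tran┃██·█··█···██·███·█··██       
   def __┃·█····█·█··█······██·█       
       se┃·█·····█···█·███··█···       
         ┃····█··█·██·········█·       
tems = co┃···██·····██·····█····       
         ┃·······█·██···█·██····       
utput = d┃██··█·█···█·····█··█··       
 Process ┃█···█·····█···█······█       
ef execut┗━━━━━━━━━━━━━━━━━━━━━━━━━━━━━


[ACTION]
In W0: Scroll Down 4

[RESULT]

                                       
━━━━━━━━━┏━━━━━━━━━━━━━━━━━━━━━━━━━━━━━
FileViewe┃ GameOfLife                  
─────────┠─────────────────────────────
lass Tran┃Gen: 0                       
   def __┃···█·██····███·····█·█       
       se┃█·······█·██·········█       
         ┃█······███······█·█···       
tems = co┃██·█··█···██·███·█··██       
         ┃·█····█·█··█······██·█       
utput = d┃·█·····█···█·███··█···       
 Process ┃····█··█·██·········█·       
ef execut┃···██·····██·····█····       
   items.┃·······█·██···█·██····       
   return┃██··█·█···█·····█··█··       
   logger┃█···█·····█···█······█       
   state ┗━━━━━━━━━━━━━━━━━━━━━━━━━━━━━


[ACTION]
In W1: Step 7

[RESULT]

                                       
━━━━━━━━━┏━━━━━━━━━━━━━━━━━━━━━━━━━━━━━
FileViewe┃ GameOfLife                  
─────────┠─────────────────────────────
lass Tran┃Gen: 7                       
   def __┃·······██····███···█··       
       se┃·······██·······█·█·█·       
         ┃············█████···█·       
tems = co┃██·······██·····████··       
         ┃········██··█·····█···       
utput = d┃███·███····█··········       
 Process ┃██·████··█········███·       
ef execut┃··██······██·█······█·       
   items.┃·········██████···███·       
   return┃·········██·██·█······       
   logger┃·········██······█·██·       
   state ┗━━━━━━━━━━━━━━━━━━━━━━━━━━━━━


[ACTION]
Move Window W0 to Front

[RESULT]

                                       
━━━━━━━━━━━━━━━━━━━━━┓━━━━━━━━━━━━━━━━━
FileViewer           ┃                 
─────────────────────┨─────────────────
lass TransformHandle▲┃                 
   def __init__(self░┃·███···█··       
       self.output =░┃····█·█·█·       
                    ░┃█████···█·       
tems = config.handle░┃····████··       
                    ░┃█·····█···       
utput = data.handle(░┃··········       
 Process the incomin░┃······███·       
ef execute_items(dat░┃·█······█·       
   items.append(29) ░┃███···███·       
   return items     ░┃██·█······       
   logger.info(f"Pro█┃·····█·██·       
   state = 76       ░┃━━━━━━━━━━━━━━━━━


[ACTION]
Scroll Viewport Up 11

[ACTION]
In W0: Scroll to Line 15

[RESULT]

                                       
━━━━━━━━━━━━━━━━━━━━━┓━━━━━━━━━━━━━━━━━
FileViewer           ┃                 
─────────────────────┨─────────────────
   def __init__(self▲┃                 
       self.output =░┃·███···█··       
                    ░┃····█·█·█·       
tems = config.handle░┃█████···█·       
                    ░┃····████··       
utput = data.handle(░┃█·····█···       
 Process the incomin░┃··········       
ef execute_items(dat░┃······███·       
   items.append(29) ░┃·█······█·       
   return items     ░┃███···███·       
   logger.info(f"Pro░┃██·█······       
   state = 76       ░┃·····█·██·       
   for item in items░┃━━━━━━━━━━━━━━━━━


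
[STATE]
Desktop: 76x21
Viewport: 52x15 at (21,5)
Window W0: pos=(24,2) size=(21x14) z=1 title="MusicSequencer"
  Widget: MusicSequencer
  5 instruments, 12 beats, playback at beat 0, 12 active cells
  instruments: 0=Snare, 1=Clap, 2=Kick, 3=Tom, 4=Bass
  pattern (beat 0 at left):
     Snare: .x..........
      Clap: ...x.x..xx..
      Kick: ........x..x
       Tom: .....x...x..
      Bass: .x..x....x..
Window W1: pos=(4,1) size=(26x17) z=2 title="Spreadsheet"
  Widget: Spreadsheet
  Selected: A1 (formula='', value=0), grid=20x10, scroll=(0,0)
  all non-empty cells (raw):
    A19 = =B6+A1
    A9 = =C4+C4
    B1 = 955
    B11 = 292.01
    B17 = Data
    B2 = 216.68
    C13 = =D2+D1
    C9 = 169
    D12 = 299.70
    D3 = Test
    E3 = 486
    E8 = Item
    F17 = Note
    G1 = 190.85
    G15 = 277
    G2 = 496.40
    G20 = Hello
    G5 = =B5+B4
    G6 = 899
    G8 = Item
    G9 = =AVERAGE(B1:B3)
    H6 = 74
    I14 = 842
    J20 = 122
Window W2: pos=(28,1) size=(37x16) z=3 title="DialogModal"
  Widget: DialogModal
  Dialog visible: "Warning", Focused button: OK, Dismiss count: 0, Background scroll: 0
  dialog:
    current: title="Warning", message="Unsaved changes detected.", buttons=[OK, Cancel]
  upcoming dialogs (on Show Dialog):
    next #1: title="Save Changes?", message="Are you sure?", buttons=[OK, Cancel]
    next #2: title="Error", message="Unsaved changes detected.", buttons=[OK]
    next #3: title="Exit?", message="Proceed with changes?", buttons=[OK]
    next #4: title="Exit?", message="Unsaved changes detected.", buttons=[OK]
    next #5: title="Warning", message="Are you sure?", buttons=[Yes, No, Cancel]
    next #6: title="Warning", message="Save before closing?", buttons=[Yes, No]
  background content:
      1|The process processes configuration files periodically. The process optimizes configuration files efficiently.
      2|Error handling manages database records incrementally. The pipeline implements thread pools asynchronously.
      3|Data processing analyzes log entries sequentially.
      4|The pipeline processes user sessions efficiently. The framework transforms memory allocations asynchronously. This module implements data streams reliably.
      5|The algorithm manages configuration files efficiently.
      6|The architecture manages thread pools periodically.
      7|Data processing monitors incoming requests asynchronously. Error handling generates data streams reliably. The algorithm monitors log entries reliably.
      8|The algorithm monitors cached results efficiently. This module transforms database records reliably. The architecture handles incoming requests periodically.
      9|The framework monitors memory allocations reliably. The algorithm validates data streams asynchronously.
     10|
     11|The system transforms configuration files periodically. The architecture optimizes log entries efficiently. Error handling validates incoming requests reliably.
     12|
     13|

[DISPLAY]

       ┃Error handling manages database rec┃        
-------┃Data processing analyzes log entrie┃        
 955   ┃The┌───────────────────────────┐ion┃        
6.68   ┃The│          Warning          │ion┃        
   0   ┃The│ Unsaved changes detected. │poo┃        
   0   ┃Dat│       [OK]  Cancel        │g r┃        
   0   ┃The└───────────────────────────┘sul┃        
   0   ┃The framework monitors memory alloc┃        
   0   ┃                                   ┃        
   0   ┃The system transforms configuration┃        
   0   ┃                                   ┃        
   0   ┗━━━━━━━━━━━━━━━━━━━━━━━━━━━━━━━━━━━┛        
━━━━━━━━┛                                           
                                                    
                                                    


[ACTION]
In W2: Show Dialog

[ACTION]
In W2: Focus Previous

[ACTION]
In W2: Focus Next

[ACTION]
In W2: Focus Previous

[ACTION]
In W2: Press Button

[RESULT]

       ┃Error handling manages database rec┃        
-------┃Data processing analyzes log entrie┃        
 955   ┃The pipeline processes user session┃        
6.68   ┃The algorithm manages configuration┃        
   0   ┃The architecture manages thread poo┃        
   0   ┃Data processing monitors incoming r┃        
   0   ┃The algorithm monitors cached resul┃        
   0   ┃The framework monitors memory alloc┃        
   0   ┃                                   ┃        
   0   ┃The system transforms configuration┃        
   0   ┃                                   ┃        
   0   ┗━━━━━━━━━━━━━━━━━━━━━━━━━━━━━━━━━━━┛        
━━━━━━━━┛                                           
                                                    
                                                    


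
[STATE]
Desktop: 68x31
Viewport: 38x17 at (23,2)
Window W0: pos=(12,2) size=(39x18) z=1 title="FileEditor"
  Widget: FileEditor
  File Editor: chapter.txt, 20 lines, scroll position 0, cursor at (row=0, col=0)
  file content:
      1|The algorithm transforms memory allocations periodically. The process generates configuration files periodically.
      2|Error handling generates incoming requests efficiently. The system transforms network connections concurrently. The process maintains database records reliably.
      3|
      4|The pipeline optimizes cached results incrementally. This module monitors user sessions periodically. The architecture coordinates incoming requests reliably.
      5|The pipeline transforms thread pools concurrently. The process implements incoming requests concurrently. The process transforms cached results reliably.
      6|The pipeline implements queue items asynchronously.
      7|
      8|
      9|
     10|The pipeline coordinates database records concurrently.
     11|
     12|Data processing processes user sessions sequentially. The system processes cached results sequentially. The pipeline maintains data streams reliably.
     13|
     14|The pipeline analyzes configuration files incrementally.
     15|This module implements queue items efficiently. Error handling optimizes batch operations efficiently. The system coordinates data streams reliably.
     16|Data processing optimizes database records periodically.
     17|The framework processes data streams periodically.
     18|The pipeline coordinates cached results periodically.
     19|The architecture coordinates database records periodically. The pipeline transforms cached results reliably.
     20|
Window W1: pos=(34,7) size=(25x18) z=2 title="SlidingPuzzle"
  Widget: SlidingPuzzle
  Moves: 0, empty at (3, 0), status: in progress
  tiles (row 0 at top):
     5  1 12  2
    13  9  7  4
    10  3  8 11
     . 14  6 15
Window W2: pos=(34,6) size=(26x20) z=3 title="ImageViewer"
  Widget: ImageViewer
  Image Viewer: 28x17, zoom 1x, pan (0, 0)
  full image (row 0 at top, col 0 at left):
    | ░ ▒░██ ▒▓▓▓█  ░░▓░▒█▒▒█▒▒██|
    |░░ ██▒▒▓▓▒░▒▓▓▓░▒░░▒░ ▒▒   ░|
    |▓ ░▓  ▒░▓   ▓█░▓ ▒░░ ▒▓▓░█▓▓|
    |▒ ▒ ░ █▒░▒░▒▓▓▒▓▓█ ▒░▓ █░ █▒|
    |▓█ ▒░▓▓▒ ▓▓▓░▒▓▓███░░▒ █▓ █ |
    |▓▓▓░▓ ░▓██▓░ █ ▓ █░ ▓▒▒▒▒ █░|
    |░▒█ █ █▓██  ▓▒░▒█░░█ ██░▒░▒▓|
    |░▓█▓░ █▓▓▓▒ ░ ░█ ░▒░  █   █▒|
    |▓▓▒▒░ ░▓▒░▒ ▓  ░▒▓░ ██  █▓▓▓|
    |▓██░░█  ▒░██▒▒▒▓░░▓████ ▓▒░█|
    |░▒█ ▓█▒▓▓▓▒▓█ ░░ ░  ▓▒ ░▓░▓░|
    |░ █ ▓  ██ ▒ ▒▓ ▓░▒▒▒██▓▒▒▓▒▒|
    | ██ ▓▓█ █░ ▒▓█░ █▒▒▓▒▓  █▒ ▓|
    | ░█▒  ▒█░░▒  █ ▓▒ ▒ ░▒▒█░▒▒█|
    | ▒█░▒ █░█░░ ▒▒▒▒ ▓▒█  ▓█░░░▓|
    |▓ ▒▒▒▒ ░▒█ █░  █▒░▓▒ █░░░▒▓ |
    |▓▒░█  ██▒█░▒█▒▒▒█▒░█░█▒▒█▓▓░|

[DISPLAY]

━━━━━━━━━━━━━━━━━━━━━━━━━━━┓          
r                          ┃          
───────────────────────────┨          
thm transforms memory allo▲┃          
ling genera┏━━━━━━━━━━━━━━━━━━━━━━━━┓ 
           ┃ ImageViewer            ┃ 
ne optimize┠────────────────────────┨ 
ne transfor┃ ░ ▒░██ ▒▓▓▓█  ░░▓░▒█▒▒█┃ 
ne implemen┃░░ ██▒▒▓▓▒░▒▓▓▓░▒░░▒░ ▒▒┃ 
           ┃▓ ░▓  ▒░▓   ▓█░▓ ▒░░ ▒▓▓┃ 
           ┃▒ ▒ ░ █▒░▒░▒▓▓▒▓▓█ ▒░▓ █┃ 
           ┃▓█ ▒░▓▓▒ ▓▓▓░▒▓▓███░░▒ █┃ 
ne coordina┃▓▓▓░▓ ░▓██▓░ █ ▓ █░ ▓▒▒▒┃ 
           ┃░▒█ █ █▓██  ▓▒░▒█░░█ ██░┃ 
ssing proce┃░▓█▓░ █▓▓▓▒ ░ ░█ ░▒░  █ ┃ 
           ┃▓▓▒▒░ ░▓▒░▒ ▓  ░▒▓░ ██  ┃ 
ne analyzes┃▓██░░█  ▒░██▒▒▒▓░░▓████ ┃ 


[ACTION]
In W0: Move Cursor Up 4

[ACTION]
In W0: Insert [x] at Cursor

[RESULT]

━━━━━━━━━━━━━━━━━━━━━━━━━━━┓          
r                          ┃          
───────────────────────────┨          
ithm transforms memory all▲┃          
ling genera┏━━━━━━━━━━━━━━━━━━━━━━━━┓ 
           ┃ ImageViewer            ┃ 
ne optimize┠────────────────────────┨ 
ne transfor┃ ░ ▒░██ ▒▓▓▓█  ░░▓░▒█▒▒█┃ 
ne implemen┃░░ ██▒▒▓▓▒░▒▓▓▓░▒░░▒░ ▒▒┃ 
           ┃▓ ░▓  ▒░▓   ▓█░▓ ▒░░ ▒▓▓┃ 
           ┃▒ ▒ ░ █▒░▒░▒▓▓▒▓▓█ ▒░▓ █┃ 
           ┃▓█ ▒░▓▓▒ ▓▓▓░▒▓▓███░░▒ █┃ 
ne coordina┃▓▓▓░▓ ░▓██▓░ █ ▓ █░ ▓▒▒▒┃ 
           ┃░▒█ █ █▓██  ▓▒░▒█░░█ ██░┃ 
ssing proce┃░▓█▓░ █▓▓▓▒ ░ ░█ ░▒░  █ ┃ 
           ┃▓▓▒▒░ ░▓▒░▒ ▓  ░▒▓░ ██  ┃ 
ne analyzes┃▓██░░█  ▒░██▒▒▒▓░░▓████ ┃ 


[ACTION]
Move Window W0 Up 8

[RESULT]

───────────────────────────┨          
ithm transforms memory all▲┃          
ling generates incoming re█┃          
                          ░┃          
ne optimize┏━━━━━━━━━━━━━━━━━━━━━━━━┓ 
ne transfor┃ ImageViewer            ┃ 
ne implemen┠────────────────────────┨ 
           ┃ ░ ▒░██ ▒▓▓▓█  ░░▓░▒█▒▒█┃ 
           ┃░░ ██▒▒▓▓▒░▒▓▓▓░▒░░▒░ ▒▒┃ 
           ┃▓ ░▓  ▒░▓   ▓█░▓ ▒░░ ▒▓▓┃ 
ne coordina┃▒ ▒ ░ █▒░▒░▒▓▓▒▓▓█ ▒░▓ █┃ 
           ┃▓█ ▒░▓▓▒ ▓▓▓░▒▓▓███░░▒ █┃ 
ssing proce┃▓▓▓░▓ ░▓██▓░ █ ▓ █░ ▓▒▒▒┃ 
           ┃░▒█ █ █▓██  ▓▒░▒█░░█ ██░┃ 
ne analyzes┃░▓█▓░ █▓▓▓▒ ░ ░█ ░▒░  █ ┃ 
━━━━━━━━━━━┃▓▓▒▒░ ░▓▒░▒ ▓  ░▒▓░ ██  ┃ 
           ┃▓██░░█  ▒░██▒▒▒▓░░▓████ ┃ 


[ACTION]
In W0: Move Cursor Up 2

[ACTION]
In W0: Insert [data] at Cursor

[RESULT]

───────────────────────────┨          
lgorithm transforms memory▲┃          
ling generates incoming re█┃          
                          ░┃          
ne optimize┏━━━━━━━━━━━━━━━━━━━━━━━━┓ 
ne transfor┃ ImageViewer            ┃ 
ne implemen┠────────────────────────┨ 
           ┃ ░ ▒░██ ▒▓▓▓█  ░░▓░▒█▒▒█┃ 
           ┃░░ ██▒▒▓▓▒░▒▓▓▓░▒░░▒░ ▒▒┃ 
           ┃▓ ░▓  ▒░▓   ▓█░▓ ▒░░ ▒▓▓┃ 
ne coordina┃▒ ▒ ░ █▒░▒░▒▓▓▒▓▓█ ▒░▓ █┃ 
           ┃▓█ ▒░▓▓▒ ▓▓▓░▒▓▓███░░▒ █┃ 
ssing proce┃▓▓▓░▓ ░▓██▓░ █ ▓ █░ ▓▒▒▒┃ 
           ┃░▒█ █ █▓██  ▓▒░▒█░░█ ██░┃ 
ne analyzes┃░▓█▓░ █▓▓▓▒ ░ ░█ ░▒░  █ ┃ 
━━━━━━━━━━━┃▓▓▒▒░ ░▓▒░▒ ▓  ░▒▓░ ██  ┃ 
           ┃▓██░░█  ▒░██▒▒▒▓░░▓████ ┃ 


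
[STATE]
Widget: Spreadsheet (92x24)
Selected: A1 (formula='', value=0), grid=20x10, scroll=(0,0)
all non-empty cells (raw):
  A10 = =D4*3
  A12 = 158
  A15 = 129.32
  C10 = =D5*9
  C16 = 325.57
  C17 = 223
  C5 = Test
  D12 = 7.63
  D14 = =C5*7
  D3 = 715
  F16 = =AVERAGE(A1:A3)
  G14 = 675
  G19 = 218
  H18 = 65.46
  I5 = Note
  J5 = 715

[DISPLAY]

A1:                                                                                         
       A       B       C       D       E       F       G       H       I       J            
--------------------------------------------------------------------------------------------
  1      [0]       0       0       0       0       0       0       0       0       0        
  2        0       0       0       0       0       0       0       0       0       0        
  3        0       0       0     715       0       0       0       0       0       0        
  4        0       0       0       0       0       0       0       0       0       0        
  5        0       0Test           0       0       0       0       0Note         715        
  6        0       0       0       0       0       0       0       0       0       0        
  7        0       0       0       0       0       0       0       0       0       0        
  8        0       0       0       0       0       0       0       0       0       0        
  9        0       0       0       0       0       0       0       0       0       0        
 10        0       0       0       0       0       0       0       0       0       0        
 11        0       0       0       0       0       0       0       0       0       0        
 12      158       0       0    7.63       0       0       0       0       0       0        
 13        0       0       0       0       0       0       0       0       0       0        
 14        0       0       0#ERR!          0       0     675       0       0       0        
 15   129.32       0       0       0       0       0       0       0       0       0        
 16        0       0  325.57       0       0       0       0       0       0       0        
 17        0       0     223       0       0       0       0       0       0       0        
 18        0       0       0       0       0       0       0   65.46       0       0        
 19        0       0       0       0       0       0     218       0       0       0        
 20        0       0       0       0       0       0       0       0       0       0        
                                                                                            


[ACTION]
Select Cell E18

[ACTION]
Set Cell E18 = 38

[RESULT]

E18: 38                                                                                     
       A       B       C       D       E       F       G       H       I       J            
--------------------------------------------------------------------------------------------
  1        0       0       0       0       0       0       0       0       0       0        
  2        0       0       0       0       0       0       0       0       0       0        
  3        0       0       0     715       0       0       0       0       0       0        
  4        0       0       0       0       0       0       0       0       0       0        
  5        0       0Test           0       0       0       0       0Note         715        
  6        0       0       0       0       0       0       0       0       0       0        
  7        0       0       0       0       0       0       0       0       0       0        
  8        0       0       0       0       0       0       0       0       0       0        
  9        0       0       0       0       0       0       0       0       0       0        
 10        0       0       0       0       0       0       0       0       0       0        
 11        0       0       0       0       0       0       0       0       0       0        
 12      158       0       0    7.63       0       0       0       0       0       0        
 13        0       0       0       0       0       0       0       0       0       0        
 14        0       0       0#ERR!          0       0     675       0       0       0        
 15   129.32       0       0       0       0       0       0       0       0       0        
 16        0       0  325.57       0       0       0       0       0       0       0        
 17        0       0     223       0       0       0       0       0       0       0        
 18        0       0       0       0    [38]       0       0   65.46       0       0        
 19        0       0       0       0       0       0     218       0       0       0        
 20        0       0       0       0       0       0       0       0       0       0        
                                                                                            


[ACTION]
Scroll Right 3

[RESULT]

E18: 38                                                                                     
       D       E       F       G       H       I       J                                    
--------------------------------------------------------------------------------------------
  1        0       0       0       0       0       0       0                                
  2        0       0       0       0       0       0       0                                
  3      715       0       0       0       0       0       0                                
  4        0       0       0       0       0       0       0                                
  5        0       0       0       0       0Note         715                                
  6        0       0       0       0       0       0       0                                
  7        0       0       0       0       0       0       0                                
  8        0       0       0       0       0       0       0                                
  9        0       0       0       0       0       0       0                                
 10        0       0       0       0       0       0       0                                
 11        0       0       0       0       0       0       0                                
 12     7.63       0       0       0       0       0       0                                
 13        0       0       0       0       0       0       0                                
 14 #ERR!          0       0     675       0       0       0                                
 15        0       0       0       0       0       0       0                                
 16        0       0       0       0       0       0       0                                
 17        0       0       0       0       0       0       0                                
 18        0    [38]       0       0   65.46       0       0                                
 19        0       0       0     218       0       0       0                                
 20        0       0       0       0       0       0       0                                
                                                                                            
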